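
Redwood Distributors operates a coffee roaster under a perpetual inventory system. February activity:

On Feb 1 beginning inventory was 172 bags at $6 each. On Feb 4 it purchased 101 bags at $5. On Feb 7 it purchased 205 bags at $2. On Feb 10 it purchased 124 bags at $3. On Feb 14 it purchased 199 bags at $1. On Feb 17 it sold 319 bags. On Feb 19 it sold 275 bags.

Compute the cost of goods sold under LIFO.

COGS = $1,311

Feb 17, 319 sold [LIFO — newest first]: 199 @ $1 + 120 @ $3 = $559
Feb 19, 275 sold [LIFO — newest first]: 4 @ $3 + 205 @ $2 + 66 @ $5 = $752
Total COGS = $559 + $752 = $1,311
Ending inventory: 172 @ $6 + 35 @ $5 = $1,207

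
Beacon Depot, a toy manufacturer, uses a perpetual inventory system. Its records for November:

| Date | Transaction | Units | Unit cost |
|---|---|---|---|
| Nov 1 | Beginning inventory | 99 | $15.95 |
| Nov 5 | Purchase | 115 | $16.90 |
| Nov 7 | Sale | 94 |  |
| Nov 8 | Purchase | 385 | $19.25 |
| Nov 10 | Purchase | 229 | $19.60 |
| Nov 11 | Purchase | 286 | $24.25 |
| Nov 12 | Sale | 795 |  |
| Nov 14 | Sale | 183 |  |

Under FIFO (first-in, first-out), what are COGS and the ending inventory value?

Nov 7, 94 sold [FIFO — oldest first]: 94 @ $15.95 = $1,499.30
Nov 12, 795 sold [FIFO — oldest first]: 5 @ $15.95 + 115 @ $16.90 + 385 @ $19.25 + 229 @ $19.60 + 61 @ $24.25 = $15,402.15
Nov 14, 183 sold [FIFO — oldest first]: 183 @ $24.25 = $4,437.75
Total COGS = $1,499.30 + $15,402.15 + $4,437.75 = $21,339.20
Ending inventory: 42 @ $24.25 = $1,018.50

COGS = $21,339.20; ending inventory = $1,018.50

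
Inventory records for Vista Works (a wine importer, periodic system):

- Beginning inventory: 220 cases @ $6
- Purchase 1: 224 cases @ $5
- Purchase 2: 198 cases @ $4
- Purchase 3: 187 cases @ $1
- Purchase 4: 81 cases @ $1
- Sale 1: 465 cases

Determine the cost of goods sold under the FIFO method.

Sale 1 (465) [FIFO — oldest first]: 220 @ $6 + 224 @ $5 + 21 @ $4 = $2,524
Ending inventory: 177 @ $4 + 187 @ $1 + 81 @ $1 = $976

COGS = $2,524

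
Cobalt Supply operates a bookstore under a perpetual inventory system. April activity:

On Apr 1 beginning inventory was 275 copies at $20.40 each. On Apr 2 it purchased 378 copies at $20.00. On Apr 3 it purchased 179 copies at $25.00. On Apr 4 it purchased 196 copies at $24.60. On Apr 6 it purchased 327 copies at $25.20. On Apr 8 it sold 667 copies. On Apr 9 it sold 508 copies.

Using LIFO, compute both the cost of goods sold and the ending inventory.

COGS = $27,035.00; ending inventory = $3,672.00

Apr 8, 667 sold [LIFO — newest first]: 327 @ $25.20 + 196 @ $24.60 + 144 @ $25.00 = $16,662.00
Apr 9, 508 sold [LIFO — newest first]: 35 @ $25.00 + 378 @ $20.00 + 95 @ $20.40 = $10,373.00
Total COGS = $16,662.00 + $10,373.00 = $27,035.00
Ending inventory: 180 @ $20.40 = $3,672.00
Check: goods available $30,707.00 = COGS $27,035.00 + ending $3,672.00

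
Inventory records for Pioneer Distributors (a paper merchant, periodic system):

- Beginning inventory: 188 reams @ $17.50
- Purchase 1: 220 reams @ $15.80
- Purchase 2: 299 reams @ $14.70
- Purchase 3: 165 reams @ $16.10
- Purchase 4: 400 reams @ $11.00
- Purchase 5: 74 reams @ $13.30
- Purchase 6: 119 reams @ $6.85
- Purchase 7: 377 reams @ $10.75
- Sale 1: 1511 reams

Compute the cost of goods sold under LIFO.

COGS = $18,520.50

Sale 1 (1511) [LIFO — newest first]: 377 @ $10.75 + 119 @ $6.85 + 74 @ $13.30 + 400 @ $11.00 + 165 @ $16.10 + 299 @ $14.70 + 77 @ $15.80 = $18,520.50
Ending inventory: 188 @ $17.50 + 143 @ $15.80 = $5,549.40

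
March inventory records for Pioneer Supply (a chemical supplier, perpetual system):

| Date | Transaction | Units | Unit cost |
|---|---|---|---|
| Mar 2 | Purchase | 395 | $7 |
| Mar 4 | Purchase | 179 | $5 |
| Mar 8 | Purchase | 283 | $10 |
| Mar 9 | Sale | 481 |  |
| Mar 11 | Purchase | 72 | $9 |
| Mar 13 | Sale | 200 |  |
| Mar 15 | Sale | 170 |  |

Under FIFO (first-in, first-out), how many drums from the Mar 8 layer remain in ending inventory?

6

Mar 9, 481 sold [FIFO — oldest first]: 395 @ $7 + 86 @ $5 = $3,195
Mar 13, 200 sold [FIFO — oldest first]: 93 @ $5 + 107 @ $10 = $1,535
Mar 15, 170 sold [FIFO — oldest first]: 170 @ $10 = $1,700
Total COGS = $3,195 + $1,535 + $1,700 = $6,430
Ending inventory: 6 @ $10 + 72 @ $9 = $708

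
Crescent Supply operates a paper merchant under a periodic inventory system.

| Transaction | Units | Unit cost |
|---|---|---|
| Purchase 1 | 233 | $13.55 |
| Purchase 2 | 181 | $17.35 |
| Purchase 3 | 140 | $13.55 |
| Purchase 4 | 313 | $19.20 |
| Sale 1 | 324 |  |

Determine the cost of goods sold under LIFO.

COGS = $6,158.65

Sale 1 (324) [LIFO — newest first]: 313 @ $19.20 + 11 @ $13.55 = $6,158.65
Ending inventory: 233 @ $13.55 + 181 @ $17.35 + 129 @ $13.55 = $8,045.45
Check: goods available $14,204.10 = COGS $6,158.65 + ending $8,045.45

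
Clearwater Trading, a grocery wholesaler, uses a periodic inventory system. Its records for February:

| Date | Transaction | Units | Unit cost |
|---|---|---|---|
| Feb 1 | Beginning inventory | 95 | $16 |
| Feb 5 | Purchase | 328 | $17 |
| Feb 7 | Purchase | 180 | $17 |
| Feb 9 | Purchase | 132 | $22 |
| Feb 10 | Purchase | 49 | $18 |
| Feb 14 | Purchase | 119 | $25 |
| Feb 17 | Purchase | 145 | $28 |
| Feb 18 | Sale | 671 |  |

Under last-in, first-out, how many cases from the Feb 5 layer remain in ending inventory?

Feb 18, 671 sold [LIFO — newest first]: 145 @ $28 + 119 @ $25 + 49 @ $18 + 132 @ $22 + 180 @ $17 + 46 @ $17 = $14,663
Ending inventory: 95 @ $16 + 282 @ $17 = $6,314
Check: goods available $20,977 = COGS $14,663 + ending $6,314

282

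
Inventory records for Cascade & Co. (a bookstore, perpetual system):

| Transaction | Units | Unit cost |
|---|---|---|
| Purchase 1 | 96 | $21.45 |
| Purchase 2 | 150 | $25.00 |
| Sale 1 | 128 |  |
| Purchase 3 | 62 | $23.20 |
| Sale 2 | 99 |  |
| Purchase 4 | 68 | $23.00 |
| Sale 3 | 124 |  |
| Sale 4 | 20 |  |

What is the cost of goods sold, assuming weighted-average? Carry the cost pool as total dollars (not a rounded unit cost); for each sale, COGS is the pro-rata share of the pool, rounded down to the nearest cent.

After Purchase 1: 96 on hand, pool $2,059.20 (≈ $21.4500 each)
After Purchase 2: 246 on hand, pool $5,809.20 (≈ $23.6146 each)
Sale 1, sell 128: 128/246 × $5,809.20 → $3,022.67
After Purchase 3: 180 on hand, pool $4,224.93 (≈ $23.4718 each)
Sale 2, sell 99: 99/180 × $4,224.93 → $2,323.71
After Purchase 4: 149 on hand, pool $3,465.22 (≈ $23.2565 each)
Sale 3, sell 124: 124/149 × $3,465.22 → $2,883.80
Sale 4, sell 20: 20/25 × $581.42 → $465.13
Total COGS = $3,022.67 + $2,323.71 + $2,883.80 + $465.13 = $8,695.31
Ending inventory (cost pool remaining) = $116.29

COGS = $8,695.31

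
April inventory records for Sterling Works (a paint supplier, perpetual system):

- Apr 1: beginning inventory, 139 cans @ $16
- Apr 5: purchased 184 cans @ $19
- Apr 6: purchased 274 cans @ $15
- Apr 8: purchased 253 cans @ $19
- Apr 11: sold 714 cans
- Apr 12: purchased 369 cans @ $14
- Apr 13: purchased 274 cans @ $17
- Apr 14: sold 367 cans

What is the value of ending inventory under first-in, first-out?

Ending inventory = $6,590

Apr 11, 714 sold [FIFO — oldest first]: 139 @ $16 + 184 @ $19 + 274 @ $15 + 117 @ $19 = $12,053
Apr 14, 367 sold [FIFO — oldest first]: 136 @ $19 + 231 @ $14 = $5,818
Total COGS = $12,053 + $5,818 = $17,871
Ending inventory: 138 @ $14 + 274 @ $17 = $6,590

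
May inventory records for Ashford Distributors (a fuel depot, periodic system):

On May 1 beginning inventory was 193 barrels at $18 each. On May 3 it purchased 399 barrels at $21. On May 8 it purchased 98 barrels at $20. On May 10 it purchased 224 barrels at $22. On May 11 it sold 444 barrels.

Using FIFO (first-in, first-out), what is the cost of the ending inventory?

May 11, 444 sold [FIFO — oldest first]: 193 @ $18 + 251 @ $21 = $8,745
Ending inventory: 148 @ $21 + 98 @ $20 + 224 @ $22 = $9,996
Check: goods available $18,741 = COGS $8,745 + ending $9,996

Ending inventory = $9,996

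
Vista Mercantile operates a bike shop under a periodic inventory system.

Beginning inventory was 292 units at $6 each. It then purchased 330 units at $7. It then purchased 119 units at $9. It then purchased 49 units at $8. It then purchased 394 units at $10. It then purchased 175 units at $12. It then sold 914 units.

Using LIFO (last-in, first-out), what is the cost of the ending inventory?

Ending inventory = $2,823

Sale 1 (914) [LIFO — newest first]: 175 @ $12 + 394 @ $10 + 49 @ $8 + 119 @ $9 + 177 @ $7 = $8,742
Ending inventory: 292 @ $6 + 153 @ $7 = $2,823
Check: goods available $11,565 = COGS $8,742 + ending $2,823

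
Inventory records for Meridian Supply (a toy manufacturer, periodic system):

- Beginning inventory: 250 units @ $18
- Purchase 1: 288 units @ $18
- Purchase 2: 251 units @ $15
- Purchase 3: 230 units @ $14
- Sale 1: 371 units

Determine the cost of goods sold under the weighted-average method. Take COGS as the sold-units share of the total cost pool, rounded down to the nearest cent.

COGS = $6,068.89

Sale 1, sell 371: 371/1019 × $16,669.00 → $6,068.89
Ending inventory (cost pool remaining) = $10,600.11
Check: goods available $16,669.00 = COGS $6,068.89 + ending $10,600.11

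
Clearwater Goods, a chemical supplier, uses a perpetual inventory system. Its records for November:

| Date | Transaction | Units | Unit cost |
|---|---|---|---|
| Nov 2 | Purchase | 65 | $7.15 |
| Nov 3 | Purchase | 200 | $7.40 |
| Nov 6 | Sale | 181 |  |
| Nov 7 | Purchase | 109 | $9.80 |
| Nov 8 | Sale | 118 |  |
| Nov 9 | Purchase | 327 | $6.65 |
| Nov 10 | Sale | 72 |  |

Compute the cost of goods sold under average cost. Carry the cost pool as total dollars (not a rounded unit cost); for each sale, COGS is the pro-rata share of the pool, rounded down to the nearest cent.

After Nov 2: 65 on hand, pool $464.75 (≈ $7.1500 each)
After Nov 3: 265 on hand, pool $1,944.75 (≈ $7.3387 each)
Nov 6, sell 181: 181/265 × $1,944.75 → $1,328.30
After Nov 7: 193 on hand, pool $1,684.65 (≈ $8.7288 each)
Nov 8, sell 118: 118/193 × $1,684.65 → $1,029.99
After Nov 9: 402 on hand, pool $2,829.21 (≈ $7.0378 each)
Nov 10, sell 72: 72/402 × $2,829.21 → $506.72
Total COGS = $1,328.30 + $1,029.99 + $506.72 = $2,865.01
Ending inventory (cost pool remaining) = $2,322.49

COGS = $2,865.01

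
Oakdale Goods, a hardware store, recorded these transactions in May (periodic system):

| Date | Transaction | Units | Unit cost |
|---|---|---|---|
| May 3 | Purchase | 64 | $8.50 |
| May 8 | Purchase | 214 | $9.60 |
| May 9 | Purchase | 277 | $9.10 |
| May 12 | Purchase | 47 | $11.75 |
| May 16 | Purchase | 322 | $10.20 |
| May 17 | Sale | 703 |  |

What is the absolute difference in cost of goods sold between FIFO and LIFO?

$203.00

FIFO COGS: 64 @ $8.50 + 214 @ $9.60 + 277 @ $9.10 + 47 @ $11.75 + 101 @ $10.20 = $6,701.55
LIFO COGS: 322 @ $10.20 + 47 @ $11.75 + 277 @ $9.10 + 57 @ $9.60 = $6,904.55
Difference = |$6,701.55 − $6,904.55| = $203.00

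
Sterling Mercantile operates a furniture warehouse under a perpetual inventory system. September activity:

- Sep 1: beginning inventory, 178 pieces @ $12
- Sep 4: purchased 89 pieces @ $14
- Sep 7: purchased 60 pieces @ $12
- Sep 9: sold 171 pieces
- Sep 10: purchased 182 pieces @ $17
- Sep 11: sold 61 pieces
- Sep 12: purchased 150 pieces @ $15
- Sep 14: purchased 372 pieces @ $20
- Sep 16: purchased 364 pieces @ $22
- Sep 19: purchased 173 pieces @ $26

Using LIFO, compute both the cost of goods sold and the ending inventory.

Sep 9, 171 sold [LIFO — newest first]: 60 @ $12 + 89 @ $14 + 22 @ $12 = $2,230
Sep 11, 61 sold [LIFO — newest first]: 61 @ $17 = $1,037
Total COGS = $2,230 + $1,037 = $3,267
Ending inventory: 156 @ $12 + 121 @ $17 + 150 @ $15 + 372 @ $20 + 364 @ $22 + 173 @ $26 = $26,125

COGS = $3,267; ending inventory = $26,125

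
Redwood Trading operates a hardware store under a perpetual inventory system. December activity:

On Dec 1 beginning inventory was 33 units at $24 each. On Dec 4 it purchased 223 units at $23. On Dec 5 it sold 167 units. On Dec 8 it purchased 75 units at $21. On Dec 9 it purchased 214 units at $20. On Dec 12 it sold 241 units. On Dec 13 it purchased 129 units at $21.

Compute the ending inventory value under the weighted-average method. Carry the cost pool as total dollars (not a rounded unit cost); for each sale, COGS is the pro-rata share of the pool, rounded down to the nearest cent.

After Dec 1: 33 on hand, pool $792.00 (≈ $24.0000 each)
After Dec 4: 256 on hand, pool $5,921.00 (≈ $23.1289 each)
Dec 5, sell 167: 167/256 × $5,921.00 → $3,862.52
After Dec 8: 164 on hand, pool $3,633.48 (≈ $22.1554 each)
After Dec 9: 378 on hand, pool $7,913.48 (≈ $20.9351 each)
Dec 12, sell 241: 241/378 × $7,913.48 → $5,045.36
After Dec 13: 266 on hand, pool $5,577.12 (≈ $20.9666 each)
Total COGS = $3,862.52 + $5,045.36 = $8,907.88
Ending inventory (cost pool remaining) = $5,577.12
Check: goods available $14,485.00 = COGS $8,907.88 + ending $5,577.12

Ending inventory = $5,577.12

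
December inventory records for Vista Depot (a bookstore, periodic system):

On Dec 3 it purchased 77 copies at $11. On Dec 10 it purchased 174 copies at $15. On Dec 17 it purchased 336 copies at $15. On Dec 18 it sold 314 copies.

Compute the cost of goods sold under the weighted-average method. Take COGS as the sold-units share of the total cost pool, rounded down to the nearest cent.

COGS = $4,545.24

Dec 18, sell 314: 314/587 × $8,497.00 → $4,545.24
Ending inventory (cost pool remaining) = $3,951.76
Check: goods available $8,497.00 = COGS $4,545.24 + ending $3,951.76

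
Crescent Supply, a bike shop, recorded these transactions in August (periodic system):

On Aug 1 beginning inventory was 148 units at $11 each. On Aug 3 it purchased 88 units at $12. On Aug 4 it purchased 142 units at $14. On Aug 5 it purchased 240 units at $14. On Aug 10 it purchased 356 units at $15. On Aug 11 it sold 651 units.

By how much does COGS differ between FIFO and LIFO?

$943

FIFO COGS: 148 @ $11 + 88 @ $12 + 142 @ $14 + 240 @ $14 + 33 @ $15 = $8,527
LIFO COGS: 356 @ $15 + 240 @ $14 + 55 @ $14 = $9,470
Difference = |$8,527 − $9,470| = $943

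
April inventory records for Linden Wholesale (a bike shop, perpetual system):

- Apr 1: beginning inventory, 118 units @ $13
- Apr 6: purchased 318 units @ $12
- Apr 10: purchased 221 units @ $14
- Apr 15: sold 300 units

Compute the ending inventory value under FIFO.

Apr 15, 300 sold [FIFO — oldest first]: 118 @ $13 + 182 @ $12 = $3,718
Ending inventory: 136 @ $12 + 221 @ $14 = $4,726

Ending inventory = $4,726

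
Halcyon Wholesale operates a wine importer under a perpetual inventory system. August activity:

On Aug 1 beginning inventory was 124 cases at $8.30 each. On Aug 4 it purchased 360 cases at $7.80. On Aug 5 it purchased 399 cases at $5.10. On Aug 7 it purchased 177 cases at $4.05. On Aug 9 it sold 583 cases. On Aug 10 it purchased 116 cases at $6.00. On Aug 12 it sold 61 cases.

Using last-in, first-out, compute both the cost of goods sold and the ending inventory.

Aug 9, 583 sold [LIFO — newest first]: 177 @ $4.05 + 399 @ $5.10 + 7 @ $7.80 = $2,806.35
Aug 12, 61 sold [LIFO — newest first]: 61 @ $6.00 = $366.00
Total COGS = $2,806.35 + $366.00 = $3,172.35
Ending inventory: 124 @ $8.30 + 353 @ $7.80 + 55 @ $6.00 = $4,112.60

COGS = $3,172.35; ending inventory = $4,112.60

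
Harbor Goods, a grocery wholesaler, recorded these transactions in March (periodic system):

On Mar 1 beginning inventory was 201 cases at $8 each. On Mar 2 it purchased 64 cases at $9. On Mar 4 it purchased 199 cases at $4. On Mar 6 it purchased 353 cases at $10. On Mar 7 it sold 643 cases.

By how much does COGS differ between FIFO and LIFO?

$348

FIFO COGS: 201 @ $8 + 64 @ $9 + 199 @ $4 + 179 @ $10 = $4,770
LIFO COGS: 353 @ $10 + 199 @ $4 + 64 @ $9 + 27 @ $8 = $5,118
Difference = |$4,770 − $5,118| = $348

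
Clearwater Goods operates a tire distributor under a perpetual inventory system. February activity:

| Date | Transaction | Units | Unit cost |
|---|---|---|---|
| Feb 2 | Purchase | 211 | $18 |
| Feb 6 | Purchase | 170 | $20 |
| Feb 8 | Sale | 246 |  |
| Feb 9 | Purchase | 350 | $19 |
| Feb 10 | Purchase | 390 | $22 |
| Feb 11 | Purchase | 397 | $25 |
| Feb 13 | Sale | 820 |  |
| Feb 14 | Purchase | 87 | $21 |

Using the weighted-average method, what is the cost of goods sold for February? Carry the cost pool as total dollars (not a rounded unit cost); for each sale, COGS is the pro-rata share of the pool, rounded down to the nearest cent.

COGS = $22,507.97

After Feb 2: 211 on hand, pool $3,798.00 (≈ $18.0000 each)
After Feb 6: 381 on hand, pool $7,198.00 (≈ $18.8924 each)
Feb 8, sell 246: 246/381 × $7,198.00 → $4,647.52
After Feb 9: 485 on hand, pool $9,200.48 (≈ $18.9701 each)
After Feb 10: 875 on hand, pool $17,780.48 (≈ $20.3205 each)
After Feb 11: 1272 on hand, pool $27,705.48 (≈ $21.7810 each)
Feb 13, sell 820: 820/1272 × $27,705.48 → $17,860.45
After Feb 14: 539 on hand, pool $11,672.03 (≈ $21.6550 each)
Total COGS = $4,647.52 + $17,860.45 = $22,507.97
Ending inventory (cost pool remaining) = $11,672.03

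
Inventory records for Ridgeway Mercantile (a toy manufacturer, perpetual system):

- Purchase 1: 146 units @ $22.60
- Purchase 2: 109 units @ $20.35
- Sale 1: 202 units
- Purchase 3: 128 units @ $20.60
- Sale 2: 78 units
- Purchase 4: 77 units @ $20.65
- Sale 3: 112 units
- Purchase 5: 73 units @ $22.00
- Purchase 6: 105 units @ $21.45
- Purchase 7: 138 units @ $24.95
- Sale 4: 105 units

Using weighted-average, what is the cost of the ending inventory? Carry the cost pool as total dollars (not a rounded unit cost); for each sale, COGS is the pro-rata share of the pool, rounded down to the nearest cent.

Ending inventory = $6,332.32

After Purchase 1: 146 on hand, pool $3,299.60 (≈ $22.6000 each)
After Purchase 2: 255 on hand, pool $5,517.75 (≈ $21.6382 each)
Sale 1, sell 202: 202/255 × $5,517.75 → $4,370.92
After Purchase 3: 181 on hand, pool $3,783.63 (≈ $20.9040 each)
Sale 2, sell 78: 78/181 × $3,783.63 → $1,630.51
After Purchase 4: 180 on hand, pool $3,743.17 (≈ $20.7954 each)
Sale 3, sell 112: 112/180 × $3,743.17 → $2,329.08
After Purchase 5: 141 on hand, pool $3,020.09 (≈ $21.4191 each)
After Purchase 6: 246 on hand, pool $5,272.34 (≈ $21.4323 each)
After Purchase 7: 384 on hand, pool $8,715.44 (≈ $22.6965 each)
Sale 4, sell 105: 105/384 × $8,715.44 → $2,383.12
Total COGS = $4,370.92 + $1,630.51 + $2,329.08 + $2,383.12 = $10,713.63
Ending inventory (cost pool remaining) = $6,332.32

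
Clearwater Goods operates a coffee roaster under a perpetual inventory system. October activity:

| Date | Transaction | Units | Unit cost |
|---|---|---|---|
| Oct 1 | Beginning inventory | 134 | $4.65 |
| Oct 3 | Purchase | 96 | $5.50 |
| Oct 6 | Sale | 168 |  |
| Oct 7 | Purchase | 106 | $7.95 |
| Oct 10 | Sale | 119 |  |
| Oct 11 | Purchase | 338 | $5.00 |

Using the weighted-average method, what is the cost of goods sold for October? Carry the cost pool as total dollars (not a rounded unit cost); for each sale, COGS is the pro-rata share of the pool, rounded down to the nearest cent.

After Oct 1: 134 on hand, pool $623.10 (≈ $4.6500 each)
After Oct 3: 230 on hand, pool $1,151.10 (≈ $5.0048 each)
Oct 6, sell 168: 168/230 × $1,151.10 → $840.80
After Oct 7: 168 on hand, pool $1,153.00 (≈ $6.8631 each)
Oct 10, sell 119: 119/168 × $1,153.00 → $816.70
After Oct 11: 387 on hand, pool $2,026.30 (≈ $5.2359 each)
Total COGS = $840.80 + $816.70 = $1,657.50
Ending inventory (cost pool remaining) = $2,026.30

COGS = $1,657.50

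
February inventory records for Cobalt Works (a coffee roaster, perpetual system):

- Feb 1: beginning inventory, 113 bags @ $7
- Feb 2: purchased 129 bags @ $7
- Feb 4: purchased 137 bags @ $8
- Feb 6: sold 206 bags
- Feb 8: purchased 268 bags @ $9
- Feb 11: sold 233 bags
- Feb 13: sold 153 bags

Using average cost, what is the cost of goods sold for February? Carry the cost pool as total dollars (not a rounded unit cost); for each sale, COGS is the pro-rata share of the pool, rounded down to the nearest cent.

After Feb 1: 113 on hand, pool $791.00 (≈ $7.0000 each)
After Feb 2: 242 on hand, pool $1,694.00 (≈ $7.0000 each)
After Feb 4: 379 on hand, pool $2,790.00 (≈ $7.3615 each)
Feb 6, sell 206: 206/379 × $2,790.00 → $1,516.46
After Feb 8: 441 on hand, pool $3,685.54 (≈ $8.3572 each)
Feb 11, sell 233: 233/441 × $3,685.54 → $1,947.23
Feb 13, sell 153: 153/208 × $1,738.31 → $1,278.66
Total COGS = $1,516.46 + $1,947.23 + $1,278.66 = $4,742.35
Ending inventory (cost pool remaining) = $459.65
Check: goods available $5,202.00 = COGS $4,742.35 + ending $459.65

COGS = $4,742.35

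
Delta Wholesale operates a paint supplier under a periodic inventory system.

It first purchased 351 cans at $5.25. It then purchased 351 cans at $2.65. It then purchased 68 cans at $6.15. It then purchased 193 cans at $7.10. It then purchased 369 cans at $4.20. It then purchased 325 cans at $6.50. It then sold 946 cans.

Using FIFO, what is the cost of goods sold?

Sale 1 (946) [FIFO — oldest first]: 351 @ $5.25 + 351 @ $2.65 + 68 @ $6.15 + 176 @ $7.10 = $4,440.70
Ending inventory: 17 @ $7.10 + 369 @ $4.20 + 325 @ $6.50 = $3,783.00

COGS = $4,440.70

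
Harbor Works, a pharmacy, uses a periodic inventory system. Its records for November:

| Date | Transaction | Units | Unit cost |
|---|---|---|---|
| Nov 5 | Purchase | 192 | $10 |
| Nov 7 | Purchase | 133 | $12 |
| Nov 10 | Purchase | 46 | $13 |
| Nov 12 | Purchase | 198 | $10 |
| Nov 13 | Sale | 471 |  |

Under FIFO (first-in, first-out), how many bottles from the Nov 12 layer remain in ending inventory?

98

Nov 13, 471 sold [FIFO — oldest first]: 192 @ $10 + 133 @ $12 + 46 @ $13 + 100 @ $10 = $5,114
Ending inventory: 98 @ $10 = $980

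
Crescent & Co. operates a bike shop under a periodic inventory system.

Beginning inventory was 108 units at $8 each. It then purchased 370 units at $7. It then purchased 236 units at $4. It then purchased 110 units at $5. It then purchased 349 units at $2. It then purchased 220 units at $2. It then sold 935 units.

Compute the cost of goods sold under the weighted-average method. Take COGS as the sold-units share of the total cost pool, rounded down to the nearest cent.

COGS = $4,085.00

Sale 1, sell 935: 935/1393 × $6,086.00 → $4,085.00
Ending inventory (cost pool remaining) = $2,001.00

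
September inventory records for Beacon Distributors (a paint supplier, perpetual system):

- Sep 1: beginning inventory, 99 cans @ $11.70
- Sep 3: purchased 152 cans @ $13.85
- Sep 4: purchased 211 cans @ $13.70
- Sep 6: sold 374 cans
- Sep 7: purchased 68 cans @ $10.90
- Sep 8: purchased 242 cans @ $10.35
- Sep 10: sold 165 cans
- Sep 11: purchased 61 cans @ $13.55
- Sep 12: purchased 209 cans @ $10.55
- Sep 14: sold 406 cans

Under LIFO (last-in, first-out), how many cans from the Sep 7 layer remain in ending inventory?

Sep 6, 374 sold [LIFO — newest first]: 211 @ $13.70 + 152 @ $13.85 + 11 @ $11.70 = $5,124.60
Sep 10, 165 sold [LIFO — newest first]: 165 @ $10.35 = $1,707.75
Sep 14, 406 sold [LIFO — newest first]: 209 @ $10.55 + 61 @ $13.55 + 77 @ $10.35 + 59 @ $10.90 = $4,471.55
Total COGS = $5,124.60 + $1,707.75 + $4,471.55 = $11,303.90
Ending inventory: 88 @ $11.70 + 9 @ $10.90 = $1,127.70
Check: goods available $12,431.60 = COGS $11,303.90 + ending $1,127.70

9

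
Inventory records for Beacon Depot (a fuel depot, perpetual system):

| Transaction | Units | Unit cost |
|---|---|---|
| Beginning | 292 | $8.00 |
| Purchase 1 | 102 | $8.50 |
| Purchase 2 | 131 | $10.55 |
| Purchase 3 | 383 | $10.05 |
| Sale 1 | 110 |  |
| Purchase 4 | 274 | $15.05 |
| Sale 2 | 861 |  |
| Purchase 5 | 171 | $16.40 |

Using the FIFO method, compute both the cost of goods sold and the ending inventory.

Sale 1 (110) [FIFO — oldest first]: 110 @ $8.00 = $880.00
Sale 2 (861) [FIFO — oldest first]: 182 @ $8.00 + 102 @ $8.50 + 131 @ $10.55 + 383 @ $10.05 + 63 @ $15.05 = $8,502.35
Total COGS = $880.00 + $8,502.35 = $9,382.35
Ending inventory: 211 @ $15.05 + 171 @ $16.40 = $5,979.95

COGS = $9,382.35; ending inventory = $5,979.95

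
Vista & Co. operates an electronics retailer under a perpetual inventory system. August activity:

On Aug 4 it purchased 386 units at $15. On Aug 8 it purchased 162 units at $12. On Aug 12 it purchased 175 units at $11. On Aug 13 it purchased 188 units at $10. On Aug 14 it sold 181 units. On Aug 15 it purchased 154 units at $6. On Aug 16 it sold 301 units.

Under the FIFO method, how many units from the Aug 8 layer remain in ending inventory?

66

Aug 14, 181 sold [FIFO — oldest first]: 181 @ $15 = $2,715
Aug 16, 301 sold [FIFO — oldest first]: 205 @ $15 + 96 @ $12 = $4,227
Total COGS = $2,715 + $4,227 = $6,942
Ending inventory: 66 @ $12 + 175 @ $11 + 188 @ $10 + 154 @ $6 = $5,521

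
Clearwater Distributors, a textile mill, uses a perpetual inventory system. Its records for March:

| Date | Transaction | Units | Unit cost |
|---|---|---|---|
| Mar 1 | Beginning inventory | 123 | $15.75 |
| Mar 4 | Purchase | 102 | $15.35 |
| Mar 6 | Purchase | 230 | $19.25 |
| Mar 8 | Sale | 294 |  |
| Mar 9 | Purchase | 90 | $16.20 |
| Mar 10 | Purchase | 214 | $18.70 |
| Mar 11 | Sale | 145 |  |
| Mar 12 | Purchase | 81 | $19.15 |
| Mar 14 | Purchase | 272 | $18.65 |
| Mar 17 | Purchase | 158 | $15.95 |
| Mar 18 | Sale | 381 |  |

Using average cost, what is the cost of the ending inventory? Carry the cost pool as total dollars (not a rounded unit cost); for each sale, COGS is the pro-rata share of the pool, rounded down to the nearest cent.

After Mar 1: 123 on hand, pool $1,937.25 (≈ $15.7500 each)
After Mar 4: 225 on hand, pool $3,502.95 (≈ $15.5687 each)
After Mar 6: 455 on hand, pool $7,930.45 (≈ $17.4296 each)
Mar 8, sell 294: 294/455 × $7,930.45 → $5,124.29
After Mar 9: 251 on hand, pool $4,264.16 (≈ $16.9887 each)
After Mar 10: 465 on hand, pool $8,265.96 (≈ $17.7763 each)
Mar 11, sell 145: 145/465 × $8,265.96 → $2,577.55
After Mar 12: 401 on hand, pool $7,239.56 (≈ $18.0538 each)
After Mar 14: 673 on hand, pool $12,312.36 (≈ $18.2947 each)
After Mar 17: 831 on hand, pool $14,832.46 (≈ $17.8489 each)
Mar 18, sell 381: 381/831 × $14,832.46 → $6,800.44
Total COGS = $5,124.29 + $2,577.55 + $6,800.44 = $14,502.28
Ending inventory (cost pool remaining) = $8,032.02
Check: goods available $22,534.30 = COGS $14,502.28 + ending $8,032.02

Ending inventory = $8,032.02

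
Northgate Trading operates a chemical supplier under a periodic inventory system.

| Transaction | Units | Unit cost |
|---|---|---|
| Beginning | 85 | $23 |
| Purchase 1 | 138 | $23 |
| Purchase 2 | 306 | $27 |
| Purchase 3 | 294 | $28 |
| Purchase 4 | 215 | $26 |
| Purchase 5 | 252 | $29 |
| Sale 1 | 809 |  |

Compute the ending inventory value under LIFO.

Sale 1 (809) [LIFO — newest first]: 252 @ $29 + 215 @ $26 + 294 @ $28 + 48 @ $27 = $22,426
Ending inventory: 85 @ $23 + 138 @ $23 + 258 @ $27 = $12,095
Check: goods available $34,521 = COGS $22,426 + ending $12,095

Ending inventory = $12,095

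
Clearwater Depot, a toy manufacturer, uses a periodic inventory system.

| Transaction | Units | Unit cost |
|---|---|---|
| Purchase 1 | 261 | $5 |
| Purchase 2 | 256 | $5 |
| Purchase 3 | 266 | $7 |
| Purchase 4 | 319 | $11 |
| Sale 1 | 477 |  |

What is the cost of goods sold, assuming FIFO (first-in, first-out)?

Sale 1 (477) [FIFO — oldest first]: 261 @ $5 + 216 @ $5 = $2,385
Ending inventory: 40 @ $5 + 266 @ $7 + 319 @ $11 = $5,571
Check: goods available $7,956 = COGS $2,385 + ending $5,571

COGS = $2,385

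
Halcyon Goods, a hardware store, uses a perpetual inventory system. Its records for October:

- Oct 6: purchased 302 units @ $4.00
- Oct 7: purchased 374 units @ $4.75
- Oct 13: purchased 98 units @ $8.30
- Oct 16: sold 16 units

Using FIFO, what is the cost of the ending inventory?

Oct 16, 16 sold [FIFO — oldest first]: 16 @ $4.00 = $64.00
Ending inventory: 286 @ $4.00 + 374 @ $4.75 + 98 @ $8.30 = $3,733.90
Check: goods available $3,797.90 = COGS $64.00 + ending $3,733.90

Ending inventory = $3,733.90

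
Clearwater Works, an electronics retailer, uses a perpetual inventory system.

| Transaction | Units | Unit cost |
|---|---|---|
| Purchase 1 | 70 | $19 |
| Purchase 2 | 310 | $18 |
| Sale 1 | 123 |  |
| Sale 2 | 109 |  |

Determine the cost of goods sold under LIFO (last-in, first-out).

Sale 1 (123) [LIFO — newest first]: 123 @ $18 = $2,214
Sale 2 (109) [LIFO — newest first]: 109 @ $18 = $1,962
Total COGS = $2,214 + $1,962 = $4,176
Ending inventory: 70 @ $19 + 78 @ $18 = $2,734
Check: goods available $6,910 = COGS $4,176 + ending $2,734

COGS = $4,176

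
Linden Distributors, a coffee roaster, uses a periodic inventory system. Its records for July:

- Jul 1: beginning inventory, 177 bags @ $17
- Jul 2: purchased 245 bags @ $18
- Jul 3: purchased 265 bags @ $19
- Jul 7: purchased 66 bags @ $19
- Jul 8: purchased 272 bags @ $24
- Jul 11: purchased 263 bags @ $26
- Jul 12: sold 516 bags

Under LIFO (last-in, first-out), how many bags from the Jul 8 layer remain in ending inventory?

19

Jul 12, 516 sold [LIFO — newest first]: 263 @ $26 + 253 @ $24 = $12,910
Ending inventory: 177 @ $17 + 245 @ $18 + 265 @ $19 + 66 @ $19 + 19 @ $24 = $14,164
Check: goods available $27,074 = COGS $12,910 + ending $14,164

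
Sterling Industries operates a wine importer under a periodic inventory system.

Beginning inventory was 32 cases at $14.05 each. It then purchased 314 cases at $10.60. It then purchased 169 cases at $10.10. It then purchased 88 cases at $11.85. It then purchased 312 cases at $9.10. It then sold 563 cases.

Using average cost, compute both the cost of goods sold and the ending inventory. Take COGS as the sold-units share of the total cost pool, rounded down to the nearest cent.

COGS = $5,763.45; ending inventory = $3,603.45

Sale 1, sell 563: 563/915 × $9,366.90 → $5,763.45
Ending inventory (cost pool remaining) = $3,603.45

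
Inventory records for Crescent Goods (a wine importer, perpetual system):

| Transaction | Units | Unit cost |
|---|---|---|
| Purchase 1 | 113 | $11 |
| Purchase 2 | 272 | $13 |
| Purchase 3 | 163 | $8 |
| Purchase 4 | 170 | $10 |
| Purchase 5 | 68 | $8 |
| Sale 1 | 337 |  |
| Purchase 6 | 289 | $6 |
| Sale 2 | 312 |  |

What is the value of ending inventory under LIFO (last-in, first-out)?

Ending inventory = $5,107

Sale 1 (337) [LIFO — newest first]: 68 @ $8 + 170 @ $10 + 99 @ $8 = $3,036
Sale 2 (312) [LIFO — newest first]: 289 @ $6 + 23 @ $8 = $1,918
Total COGS = $3,036 + $1,918 = $4,954
Ending inventory: 113 @ $11 + 272 @ $13 + 41 @ $8 = $5,107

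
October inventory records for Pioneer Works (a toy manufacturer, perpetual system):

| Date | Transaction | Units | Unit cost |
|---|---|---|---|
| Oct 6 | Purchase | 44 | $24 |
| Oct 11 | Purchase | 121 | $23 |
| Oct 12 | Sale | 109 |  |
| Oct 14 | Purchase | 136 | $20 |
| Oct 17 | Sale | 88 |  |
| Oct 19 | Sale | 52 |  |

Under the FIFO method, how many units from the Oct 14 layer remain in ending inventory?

Oct 12, 109 sold [FIFO — oldest first]: 44 @ $24 + 65 @ $23 = $2,551
Oct 17, 88 sold [FIFO — oldest first]: 56 @ $23 + 32 @ $20 = $1,928
Oct 19, 52 sold [FIFO — oldest first]: 52 @ $20 = $1,040
Total COGS = $2,551 + $1,928 + $1,040 = $5,519
Ending inventory: 52 @ $20 = $1,040

52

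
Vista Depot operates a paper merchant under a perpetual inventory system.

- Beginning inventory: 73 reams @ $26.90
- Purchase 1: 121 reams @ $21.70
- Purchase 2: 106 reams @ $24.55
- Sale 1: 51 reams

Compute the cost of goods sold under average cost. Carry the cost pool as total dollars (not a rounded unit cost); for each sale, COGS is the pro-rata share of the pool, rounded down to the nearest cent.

After Beginning: 73 on hand, pool $1,963.70 (≈ $26.9000 each)
After Purchase 1: 194 on hand, pool $4,589.40 (≈ $23.6567 each)
After Purchase 2: 300 on hand, pool $7,191.70 (≈ $23.9723 each)
Sale 1, sell 51: 51/300 × $7,191.70 → $1,222.58
Ending inventory (cost pool remaining) = $5,969.12

COGS = $1,222.58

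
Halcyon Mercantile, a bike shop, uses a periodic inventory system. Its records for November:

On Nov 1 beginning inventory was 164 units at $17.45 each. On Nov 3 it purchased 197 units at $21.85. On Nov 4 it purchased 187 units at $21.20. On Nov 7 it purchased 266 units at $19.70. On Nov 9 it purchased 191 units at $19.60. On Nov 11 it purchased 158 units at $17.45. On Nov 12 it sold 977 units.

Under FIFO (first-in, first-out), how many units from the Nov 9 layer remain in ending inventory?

28

Nov 12, 977 sold [FIFO — oldest first]: 164 @ $17.45 + 197 @ $21.85 + 187 @ $21.20 + 266 @ $19.70 + 163 @ $19.60 = $19,565.65
Ending inventory: 28 @ $19.60 + 158 @ $17.45 = $3,305.90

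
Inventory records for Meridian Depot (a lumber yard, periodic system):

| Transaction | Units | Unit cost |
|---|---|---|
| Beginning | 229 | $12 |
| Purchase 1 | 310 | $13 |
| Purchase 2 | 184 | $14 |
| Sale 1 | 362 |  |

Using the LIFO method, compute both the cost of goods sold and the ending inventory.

COGS = $4,890; ending inventory = $4,464

Sale 1 (362) [LIFO — newest first]: 184 @ $14 + 178 @ $13 = $4,890
Ending inventory: 229 @ $12 + 132 @ $13 = $4,464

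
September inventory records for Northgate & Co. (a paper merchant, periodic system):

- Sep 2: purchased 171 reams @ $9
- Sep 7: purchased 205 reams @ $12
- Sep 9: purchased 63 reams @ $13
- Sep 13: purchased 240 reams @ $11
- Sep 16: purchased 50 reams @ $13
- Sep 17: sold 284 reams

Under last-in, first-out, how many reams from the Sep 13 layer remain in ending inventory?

6

Sep 17, 284 sold [LIFO — newest first]: 50 @ $13 + 234 @ $11 = $3,224
Ending inventory: 171 @ $9 + 205 @ $12 + 63 @ $13 + 6 @ $11 = $4,884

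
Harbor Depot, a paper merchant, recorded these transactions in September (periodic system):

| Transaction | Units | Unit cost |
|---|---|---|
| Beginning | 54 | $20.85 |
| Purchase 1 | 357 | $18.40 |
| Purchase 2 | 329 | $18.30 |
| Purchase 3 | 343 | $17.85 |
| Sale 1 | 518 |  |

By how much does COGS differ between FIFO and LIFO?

FIFO COGS: 54 @ $20.85 + 357 @ $18.40 + 107 @ $18.30 = $9,652.80
LIFO COGS: 343 @ $17.85 + 175 @ $18.30 = $9,325.05
Difference = |$9,652.80 − $9,325.05| = $327.75

$327.75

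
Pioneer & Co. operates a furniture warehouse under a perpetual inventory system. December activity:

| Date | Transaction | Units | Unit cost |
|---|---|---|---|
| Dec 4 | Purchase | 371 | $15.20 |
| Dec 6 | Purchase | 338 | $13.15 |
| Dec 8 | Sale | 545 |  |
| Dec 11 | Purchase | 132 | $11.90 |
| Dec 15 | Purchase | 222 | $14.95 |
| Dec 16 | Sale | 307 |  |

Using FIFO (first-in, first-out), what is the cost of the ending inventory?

Dec 8, 545 sold [FIFO — oldest first]: 371 @ $15.20 + 174 @ $13.15 = $7,927.30
Dec 16, 307 sold [FIFO — oldest first]: 164 @ $13.15 + 132 @ $11.90 + 11 @ $14.95 = $3,891.85
Total COGS = $7,927.30 + $3,891.85 = $11,819.15
Ending inventory: 211 @ $14.95 = $3,154.45

Ending inventory = $3,154.45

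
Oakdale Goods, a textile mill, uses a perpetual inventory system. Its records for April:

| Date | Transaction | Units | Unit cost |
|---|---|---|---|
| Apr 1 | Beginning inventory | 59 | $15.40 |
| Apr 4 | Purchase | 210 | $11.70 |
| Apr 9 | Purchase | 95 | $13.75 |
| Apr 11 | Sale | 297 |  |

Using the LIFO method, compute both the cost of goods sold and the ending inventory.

Apr 11, 297 sold [LIFO — newest first]: 95 @ $13.75 + 202 @ $11.70 = $3,669.65
Ending inventory: 59 @ $15.40 + 8 @ $11.70 = $1,002.20
Check: goods available $4,671.85 = COGS $3,669.65 + ending $1,002.20

COGS = $3,669.65; ending inventory = $1,002.20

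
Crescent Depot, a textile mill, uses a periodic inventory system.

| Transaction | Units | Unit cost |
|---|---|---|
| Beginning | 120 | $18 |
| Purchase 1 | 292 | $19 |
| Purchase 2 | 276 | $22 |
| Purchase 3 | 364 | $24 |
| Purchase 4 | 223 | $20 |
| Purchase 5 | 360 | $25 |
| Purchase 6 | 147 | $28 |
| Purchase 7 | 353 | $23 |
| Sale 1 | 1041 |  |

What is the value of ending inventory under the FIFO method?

Ending inventory = $25,959

Sale 1 (1041) [FIFO — oldest first]: 120 @ $18 + 292 @ $19 + 276 @ $22 + 353 @ $24 = $22,252
Ending inventory: 11 @ $24 + 223 @ $20 + 360 @ $25 + 147 @ $28 + 353 @ $23 = $25,959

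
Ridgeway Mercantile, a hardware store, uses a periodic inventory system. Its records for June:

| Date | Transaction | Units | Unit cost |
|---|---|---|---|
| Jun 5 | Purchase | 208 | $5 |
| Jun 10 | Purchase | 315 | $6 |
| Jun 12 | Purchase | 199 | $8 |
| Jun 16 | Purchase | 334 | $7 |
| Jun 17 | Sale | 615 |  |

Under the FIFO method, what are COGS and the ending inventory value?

COGS = $3,666; ending inventory = $3,194

Jun 17, 615 sold [FIFO — oldest first]: 208 @ $5 + 315 @ $6 + 92 @ $8 = $3,666
Ending inventory: 107 @ $8 + 334 @ $7 = $3,194
Check: goods available $6,860 = COGS $3,666 + ending $3,194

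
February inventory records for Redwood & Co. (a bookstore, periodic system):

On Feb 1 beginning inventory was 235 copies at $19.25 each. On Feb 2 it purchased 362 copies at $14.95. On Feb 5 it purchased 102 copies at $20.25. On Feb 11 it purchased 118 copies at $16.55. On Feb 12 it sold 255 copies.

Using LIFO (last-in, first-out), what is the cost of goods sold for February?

Feb 12, 255 sold [LIFO — newest first]: 118 @ $16.55 + 102 @ $20.25 + 35 @ $14.95 = $4,541.65
Ending inventory: 235 @ $19.25 + 327 @ $14.95 = $9,412.40

COGS = $4,541.65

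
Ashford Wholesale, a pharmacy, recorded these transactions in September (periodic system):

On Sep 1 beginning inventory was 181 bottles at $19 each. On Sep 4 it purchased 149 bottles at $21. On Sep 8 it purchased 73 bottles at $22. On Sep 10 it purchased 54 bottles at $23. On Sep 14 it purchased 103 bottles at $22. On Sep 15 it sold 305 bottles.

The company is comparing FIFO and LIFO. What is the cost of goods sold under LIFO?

COGS = $6,689

FIFO COGS: 181 @ $19 + 124 @ $21 = $6,043
LIFO COGS: 103 @ $22 + 54 @ $23 + 73 @ $22 + 75 @ $21 = $6,689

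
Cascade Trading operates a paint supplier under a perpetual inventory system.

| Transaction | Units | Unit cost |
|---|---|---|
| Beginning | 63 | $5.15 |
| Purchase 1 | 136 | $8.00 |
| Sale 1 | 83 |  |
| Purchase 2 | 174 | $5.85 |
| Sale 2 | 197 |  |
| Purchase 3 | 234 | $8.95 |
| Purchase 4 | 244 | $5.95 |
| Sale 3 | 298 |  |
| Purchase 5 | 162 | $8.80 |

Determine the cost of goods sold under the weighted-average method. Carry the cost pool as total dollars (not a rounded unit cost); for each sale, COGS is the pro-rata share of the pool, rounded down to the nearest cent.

COGS = $3,998.72

After Beginning: 63 on hand, pool $324.45 (≈ $5.1500 each)
After Purchase 1: 199 on hand, pool $1,412.45 (≈ $7.0977 each)
Sale 1, sell 83: 83/199 × $1,412.45 → $589.11
After Purchase 2: 290 on hand, pool $1,841.24 (≈ $6.3491 each)
Sale 2, sell 197: 197/290 × $1,841.24 → $1,250.77
After Purchase 3: 327 on hand, pool $2,684.77 (≈ $8.2103 each)
After Purchase 4: 571 on hand, pool $4,136.57 (≈ $7.2444 each)
Sale 3, sell 298: 298/571 × $4,136.57 → $2,158.84
After Purchase 5: 435 on hand, pool $3,403.33 (≈ $7.8237 each)
Total COGS = $589.11 + $1,250.77 + $2,158.84 = $3,998.72
Ending inventory (cost pool remaining) = $3,403.33
Check: goods available $7,402.05 = COGS $3,998.72 + ending $3,403.33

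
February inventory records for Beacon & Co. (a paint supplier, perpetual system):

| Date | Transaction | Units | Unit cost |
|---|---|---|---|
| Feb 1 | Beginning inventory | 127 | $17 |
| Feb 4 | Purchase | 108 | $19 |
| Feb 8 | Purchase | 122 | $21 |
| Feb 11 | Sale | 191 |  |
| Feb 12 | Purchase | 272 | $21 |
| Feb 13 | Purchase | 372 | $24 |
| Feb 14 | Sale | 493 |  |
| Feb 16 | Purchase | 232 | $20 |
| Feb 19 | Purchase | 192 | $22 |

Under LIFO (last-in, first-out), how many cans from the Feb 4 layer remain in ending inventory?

Feb 11, 191 sold [LIFO — newest first]: 122 @ $21 + 69 @ $19 = $3,873
Feb 14, 493 sold [LIFO — newest first]: 372 @ $24 + 121 @ $21 = $11,469
Total COGS = $3,873 + $11,469 = $15,342
Ending inventory: 127 @ $17 + 39 @ $19 + 151 @ $21 + 232 @ $20 + 192 @ $22 = $14,935
Check: goods available $30,277 = COGS $15,342 + ending $14,935

39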